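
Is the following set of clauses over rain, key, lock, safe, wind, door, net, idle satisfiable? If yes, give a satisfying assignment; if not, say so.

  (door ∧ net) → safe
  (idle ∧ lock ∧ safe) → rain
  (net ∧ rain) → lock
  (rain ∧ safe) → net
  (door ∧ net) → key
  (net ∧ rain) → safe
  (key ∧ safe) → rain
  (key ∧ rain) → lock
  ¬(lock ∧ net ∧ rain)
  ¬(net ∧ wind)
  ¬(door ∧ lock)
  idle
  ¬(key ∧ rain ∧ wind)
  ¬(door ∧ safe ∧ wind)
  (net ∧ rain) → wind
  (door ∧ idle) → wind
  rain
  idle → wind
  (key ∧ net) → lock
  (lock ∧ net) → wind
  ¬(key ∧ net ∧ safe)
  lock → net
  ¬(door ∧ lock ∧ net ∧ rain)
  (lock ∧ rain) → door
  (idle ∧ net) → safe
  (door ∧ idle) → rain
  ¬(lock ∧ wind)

Unit clause (rain) forces rain = True.
Unit clause (idle) forces idle = True.
In (¬idle ∨ wind) only wind is left, so wind = True.
In (¬net ∨ ¬wind) only ¬net is left, so net = False.
In (¬lock ∨ ¬wind) only ¬lock is left, so lock = False.
In (¬key ∨ lock ∨ ¬rain) only ¬key is left, so key = False.
In (net ∨ ¬rain ∨ ¬safe) only ¬safe is left, so safe = False.
Set door = True.
All clauses satisfied.

rain = True, key = False, lock = False, safe = False, wind = True, door = True, net = False, idle = True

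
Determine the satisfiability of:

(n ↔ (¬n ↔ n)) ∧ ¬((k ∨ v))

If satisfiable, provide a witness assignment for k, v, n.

k = False; v = False; n = False

  n ↔ (¬n ↔ n) = True
    ¬n ↔ n = False
      ¬n = True
  ¬((k ∨ v)) = True
    k ∨ v = False
Both conjuncts True, so the formula holds.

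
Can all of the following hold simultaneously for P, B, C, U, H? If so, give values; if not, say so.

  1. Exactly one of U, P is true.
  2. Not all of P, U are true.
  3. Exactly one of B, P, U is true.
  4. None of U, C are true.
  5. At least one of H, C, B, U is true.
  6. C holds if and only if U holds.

P = True, B = False, C = False, U = False, H = True

  (1) {U, P}: 1 true — exactly one ✓
  (2) {P, U}: 1/2 true — not all ✓
  (3) {B, P, U}: 1 true — exactly one ✓
  (4) {U, C}: 0 true — none ✓
  (5) {H, C, B, U}: 1 true — at least one ✓
  (6) C=F, U=F — same ✓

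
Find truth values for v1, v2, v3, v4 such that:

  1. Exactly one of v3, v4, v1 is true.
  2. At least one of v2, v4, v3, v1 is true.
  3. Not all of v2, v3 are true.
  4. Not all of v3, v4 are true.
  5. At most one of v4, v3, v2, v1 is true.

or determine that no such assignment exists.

v1 = False, v2 = False, v3 = True, v4 = False

  (1) {v3, v4, v1}: 1 true — exactly one ✓
  (2) {v2, v4, v3, v1}: 1 true — at least one ✓
  (3) {v2, v3}: 1/2 true — not all ✓
  (4) {v3, v4}: 1/2 true — not all ✓
  (5) {v4, v3, v2, v1}: 1 true — at most one ✓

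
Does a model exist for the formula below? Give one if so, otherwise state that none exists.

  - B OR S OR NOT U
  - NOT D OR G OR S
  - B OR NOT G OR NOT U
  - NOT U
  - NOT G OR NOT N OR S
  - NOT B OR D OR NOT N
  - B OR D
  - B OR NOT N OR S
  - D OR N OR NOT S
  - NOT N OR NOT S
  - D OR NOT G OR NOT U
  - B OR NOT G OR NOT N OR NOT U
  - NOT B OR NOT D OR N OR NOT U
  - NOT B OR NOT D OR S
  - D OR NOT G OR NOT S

S = True, N = False, U = False, G = False, B = False, D = True

Unit clause (NOT U) forces U = False.
Set S = True.
  then (NOT N OR NOT S) forces N = False.
  then (D OR N OR NOT S) forces D = True.
Set G = False.
Set B = False.
All clauses satisfied.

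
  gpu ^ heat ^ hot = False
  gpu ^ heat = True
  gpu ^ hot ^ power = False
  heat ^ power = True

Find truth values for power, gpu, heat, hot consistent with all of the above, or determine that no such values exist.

No satisfying assignment exists.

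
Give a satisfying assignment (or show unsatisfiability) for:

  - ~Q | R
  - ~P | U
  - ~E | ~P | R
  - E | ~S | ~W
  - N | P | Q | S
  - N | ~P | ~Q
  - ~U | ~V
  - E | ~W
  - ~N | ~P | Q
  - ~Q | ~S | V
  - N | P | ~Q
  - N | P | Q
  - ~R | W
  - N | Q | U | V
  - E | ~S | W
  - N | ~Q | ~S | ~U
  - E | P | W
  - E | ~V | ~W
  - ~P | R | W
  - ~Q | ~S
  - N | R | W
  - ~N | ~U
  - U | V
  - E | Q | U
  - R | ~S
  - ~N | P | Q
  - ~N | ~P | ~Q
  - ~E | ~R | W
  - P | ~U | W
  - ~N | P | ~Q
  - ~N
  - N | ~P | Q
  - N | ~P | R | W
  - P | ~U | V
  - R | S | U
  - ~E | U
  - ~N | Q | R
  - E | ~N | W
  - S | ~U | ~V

The formula is unsatisfiable.

Case P = True:
  (~P | U) forces U = True.
  (~U | ~V) forces V = False.
  (~N | ~U) forces N = False.
  (N | ~P | ~Q) forces Q = False.
  Clause (N | ~P | Q) is falsified — contradiction.
Case P = False:
  (~N) forces N = False.
  (N | P | ~Q) forces Q = False.
  Clause (N | P | Q) is falsified — contradiction.
Both cases fail, so the formula is unsatisfiable.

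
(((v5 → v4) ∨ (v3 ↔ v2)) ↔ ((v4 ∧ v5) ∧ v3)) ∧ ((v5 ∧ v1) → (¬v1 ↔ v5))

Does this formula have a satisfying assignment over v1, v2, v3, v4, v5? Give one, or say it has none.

v1=F; v2=T; v3=F; v4=F; v5=T

  ((v5 → v4) ∨ (v3 ↔ v2)) ↔ ((v4 ∧ v5) ∧ v3) = True
    (v5 → v4) ∨ (v3 ↔ v2) = False
      v5 → v4 = False
      v3 ↔ v2 = False
    (v4 ∧ v5) ∧ v3 = False
      v4 ∧ v5 = False
  (v5 ∧ v1) → (¬v1 ↔ v5) = True
    v5 ∧ v1 = False
    ¬v1 ↔ v5 = True
      ¬v1 = True
Both conjuncts True, so the formula holds.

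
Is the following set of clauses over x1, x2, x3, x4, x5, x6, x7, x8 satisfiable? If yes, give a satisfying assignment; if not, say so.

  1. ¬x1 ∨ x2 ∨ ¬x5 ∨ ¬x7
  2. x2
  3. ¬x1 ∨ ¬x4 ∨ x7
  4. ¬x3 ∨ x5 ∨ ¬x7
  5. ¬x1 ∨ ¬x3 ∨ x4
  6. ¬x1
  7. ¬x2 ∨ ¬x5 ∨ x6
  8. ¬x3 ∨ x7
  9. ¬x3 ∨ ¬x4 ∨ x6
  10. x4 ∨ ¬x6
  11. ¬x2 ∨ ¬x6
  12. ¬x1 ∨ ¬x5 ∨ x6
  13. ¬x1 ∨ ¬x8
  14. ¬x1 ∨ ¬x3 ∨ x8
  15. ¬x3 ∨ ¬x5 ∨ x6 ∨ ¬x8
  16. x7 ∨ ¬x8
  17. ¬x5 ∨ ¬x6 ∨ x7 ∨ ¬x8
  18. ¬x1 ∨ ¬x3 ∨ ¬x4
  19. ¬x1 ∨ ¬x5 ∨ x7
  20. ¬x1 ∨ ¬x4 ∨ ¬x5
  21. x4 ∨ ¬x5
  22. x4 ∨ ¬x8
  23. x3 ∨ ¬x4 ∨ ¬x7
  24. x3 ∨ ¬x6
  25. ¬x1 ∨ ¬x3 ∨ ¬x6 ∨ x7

x1: False; x2: True; x3: False; x4: False; x5: False; x6: False; x7: True; x8: False

Unit clause (x2) forces x2 = True.
Unit clause (¬x1) forces x1 = False.
In (¬x2 ∨ ¬x6) only ¬x6 is left, so x6 = False.
In (¬x2 ∨ ¬x5 ∨ x6) only ¬x5 is left, so x5 = False.
Try x3 = True:
  (¬x3 ∨ x5 ∨ ¬x7) forces x7 = False.
  clause (¬x3 ∨ x7) is falsified — backtrack.
So x3 = False.
Set x4 = False.
  then (x4 ∨ ¬x8) forces x8 = False.
Set x7 = True.
All clauses satisfied.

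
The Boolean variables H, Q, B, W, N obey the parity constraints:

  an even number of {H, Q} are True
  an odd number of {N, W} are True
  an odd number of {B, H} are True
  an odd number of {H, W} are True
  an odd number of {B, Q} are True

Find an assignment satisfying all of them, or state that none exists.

H=F, Q=F, B=T, W=T, N=F

{H, Q}: 0 true → even ✓
{N, W}: 1 true → odd ✓
{B, H}: 1 true → odd ✓
{H, W}: 1 true → odd ✓
{B, Q}: 1 true → odd ✓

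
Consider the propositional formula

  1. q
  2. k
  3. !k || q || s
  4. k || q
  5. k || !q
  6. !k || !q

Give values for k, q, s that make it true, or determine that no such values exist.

Case k = True:
  (q) forces q = True.
  Clause (!k || !q) is falsified — contradiction.
Case k = False:
  Clause (k) is falsified — contradiction.
Both cases fail, so the formula is unsatisfiable.

UNSATISFIABLE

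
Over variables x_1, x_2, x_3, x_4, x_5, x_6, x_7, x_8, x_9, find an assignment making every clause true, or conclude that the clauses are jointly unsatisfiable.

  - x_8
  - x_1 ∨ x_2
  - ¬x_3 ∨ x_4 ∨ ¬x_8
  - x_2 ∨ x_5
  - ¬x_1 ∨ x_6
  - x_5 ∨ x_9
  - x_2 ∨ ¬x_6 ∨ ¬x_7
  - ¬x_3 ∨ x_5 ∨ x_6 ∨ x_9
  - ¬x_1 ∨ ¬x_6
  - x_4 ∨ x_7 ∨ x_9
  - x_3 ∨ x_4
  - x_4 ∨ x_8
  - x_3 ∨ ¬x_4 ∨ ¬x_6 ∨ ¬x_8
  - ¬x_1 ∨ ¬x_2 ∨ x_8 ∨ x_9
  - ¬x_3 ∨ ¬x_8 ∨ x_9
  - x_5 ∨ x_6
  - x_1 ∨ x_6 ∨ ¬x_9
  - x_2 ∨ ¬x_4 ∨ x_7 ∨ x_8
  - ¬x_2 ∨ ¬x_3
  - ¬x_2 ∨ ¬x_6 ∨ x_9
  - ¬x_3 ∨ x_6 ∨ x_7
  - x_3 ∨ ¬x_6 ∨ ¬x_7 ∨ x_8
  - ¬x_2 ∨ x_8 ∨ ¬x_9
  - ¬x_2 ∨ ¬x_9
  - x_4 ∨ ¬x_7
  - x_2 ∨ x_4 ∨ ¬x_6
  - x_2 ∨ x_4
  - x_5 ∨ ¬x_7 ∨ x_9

x_1=F, x_2=T, x_3=F, x_4=T, x_5=T, x_6=F, x_7=F, x_8=T, x_9=F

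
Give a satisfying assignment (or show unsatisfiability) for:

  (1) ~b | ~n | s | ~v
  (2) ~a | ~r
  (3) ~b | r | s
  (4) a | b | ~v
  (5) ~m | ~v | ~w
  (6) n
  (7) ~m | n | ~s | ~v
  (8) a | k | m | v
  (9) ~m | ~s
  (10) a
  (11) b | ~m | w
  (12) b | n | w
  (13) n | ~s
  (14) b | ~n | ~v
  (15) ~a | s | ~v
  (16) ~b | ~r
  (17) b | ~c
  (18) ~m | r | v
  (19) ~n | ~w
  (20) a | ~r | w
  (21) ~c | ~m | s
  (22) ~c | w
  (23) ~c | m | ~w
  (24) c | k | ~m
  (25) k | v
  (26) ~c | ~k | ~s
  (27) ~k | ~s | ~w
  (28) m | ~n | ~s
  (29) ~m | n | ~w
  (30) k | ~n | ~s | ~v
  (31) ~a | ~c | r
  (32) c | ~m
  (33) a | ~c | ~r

r = False; m = False; n = True; a = True; c = False; v = False; k = True; w = False; b = False; s = False

Unit clause (n) forces n = True.
Unit clause (a) forces a = True.
In (~n | ~w) only ~w is left, so w = False.
In (~c | w) only ~c is left, so c = False.
In (c | ~m) only ~m is left, so m = False.
In (~a | ~r) only ~r is left, so r = False.
In (m | ~n | ~s) only ~s is left, so s = False.
In (~b | r | s) only ~b is left, so b = False.
In (b | ~n | ~v) only ~v is left, so v = False.
In (k | v) only k is left, so k = True.
All clauses satisfied.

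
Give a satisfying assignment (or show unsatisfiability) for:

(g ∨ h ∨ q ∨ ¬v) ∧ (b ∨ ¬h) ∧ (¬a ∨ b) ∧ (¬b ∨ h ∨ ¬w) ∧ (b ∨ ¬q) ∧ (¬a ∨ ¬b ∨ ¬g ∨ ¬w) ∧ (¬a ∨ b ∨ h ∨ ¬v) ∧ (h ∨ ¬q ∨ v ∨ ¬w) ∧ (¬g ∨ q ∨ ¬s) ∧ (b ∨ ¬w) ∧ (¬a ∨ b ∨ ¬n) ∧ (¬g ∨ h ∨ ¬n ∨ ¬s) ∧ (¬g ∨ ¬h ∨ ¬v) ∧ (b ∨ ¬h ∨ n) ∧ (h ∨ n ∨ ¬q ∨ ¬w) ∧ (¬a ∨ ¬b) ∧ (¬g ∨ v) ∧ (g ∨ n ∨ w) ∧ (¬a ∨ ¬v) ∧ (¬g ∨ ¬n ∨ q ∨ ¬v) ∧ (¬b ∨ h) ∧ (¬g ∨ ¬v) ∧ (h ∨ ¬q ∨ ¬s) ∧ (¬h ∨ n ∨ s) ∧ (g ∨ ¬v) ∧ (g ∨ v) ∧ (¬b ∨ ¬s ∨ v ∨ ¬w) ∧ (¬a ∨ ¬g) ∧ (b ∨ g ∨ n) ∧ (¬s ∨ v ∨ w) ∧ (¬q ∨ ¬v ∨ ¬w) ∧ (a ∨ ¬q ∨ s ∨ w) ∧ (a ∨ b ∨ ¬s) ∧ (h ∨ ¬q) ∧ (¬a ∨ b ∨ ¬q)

The formula is unsatisfiable.

Case g = True:
  (¬g ∨ v) forces v = True.
  Clause (¬g ∨ ¬v) is falsified — contradiction.
Case g = False:
  (g ∨ ¬v) forces v = False.
  Clause (g ∨ v) is falsified — contradiction.
Both cases fail, so the formula is unsatisfiable.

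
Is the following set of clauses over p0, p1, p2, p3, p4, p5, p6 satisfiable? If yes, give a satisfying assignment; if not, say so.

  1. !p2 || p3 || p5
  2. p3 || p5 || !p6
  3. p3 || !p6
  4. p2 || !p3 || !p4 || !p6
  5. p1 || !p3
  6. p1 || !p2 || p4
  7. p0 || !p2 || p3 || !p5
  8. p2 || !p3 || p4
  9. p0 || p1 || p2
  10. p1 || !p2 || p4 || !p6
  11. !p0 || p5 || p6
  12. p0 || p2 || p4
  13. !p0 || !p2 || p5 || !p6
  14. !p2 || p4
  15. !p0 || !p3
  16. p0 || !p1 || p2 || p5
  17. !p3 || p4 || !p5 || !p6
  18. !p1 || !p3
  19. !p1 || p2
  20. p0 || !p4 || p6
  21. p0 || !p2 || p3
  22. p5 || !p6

p0 = True, p1 = True, p2 = True, p3 = False, p4 = True, p5 = True, p6 = False

Set p0 = True.
  then (!p0 || !p3) forces p3 = False.
  then (p3 || !p6) forces p6 = False.
  then (!p0 || p5 || p6) forces p5 = True.
Set p1 = True.
  then (!p1 || p2) forces p2 = True.
  then (!p2 || p4) forces p4 = True.
All clauses satisfied.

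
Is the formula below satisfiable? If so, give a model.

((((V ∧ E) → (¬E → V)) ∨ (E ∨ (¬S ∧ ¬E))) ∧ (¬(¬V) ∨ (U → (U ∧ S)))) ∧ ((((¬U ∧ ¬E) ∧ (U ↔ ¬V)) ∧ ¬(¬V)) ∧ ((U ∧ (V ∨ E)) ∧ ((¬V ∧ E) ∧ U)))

Case V = True: the conjunct ¬V is False.
Case V = False: the conjunct ¬(¬V) becomes ¬(¬False) = False.
Both cases fail — unsatisfiable.

No satisfying assignment exists.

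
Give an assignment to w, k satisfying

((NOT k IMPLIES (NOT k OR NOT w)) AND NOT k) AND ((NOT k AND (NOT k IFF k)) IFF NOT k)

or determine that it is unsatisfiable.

Case k = True: the conjunct NOT k is False.
Case k = False: the conjunct (NOT k AND (NOT k IFF k)) IFF NOT k becomes (True AND False) IFF NOT False = False.
Both cases fail — unsatisfiable.

Unsatisfiable — no assignment works.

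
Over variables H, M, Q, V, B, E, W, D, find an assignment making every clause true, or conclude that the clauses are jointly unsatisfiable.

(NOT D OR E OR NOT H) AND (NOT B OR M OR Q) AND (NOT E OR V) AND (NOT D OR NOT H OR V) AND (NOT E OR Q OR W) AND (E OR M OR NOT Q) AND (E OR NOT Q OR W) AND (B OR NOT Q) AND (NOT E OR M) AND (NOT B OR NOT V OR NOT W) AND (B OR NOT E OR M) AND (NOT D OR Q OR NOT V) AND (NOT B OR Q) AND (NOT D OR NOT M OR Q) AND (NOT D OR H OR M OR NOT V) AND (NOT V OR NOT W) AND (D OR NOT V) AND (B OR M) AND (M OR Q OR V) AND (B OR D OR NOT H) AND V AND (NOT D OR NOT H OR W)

H = False; M = True; Q = True; V = True; B = True; E = True; W = False; D = True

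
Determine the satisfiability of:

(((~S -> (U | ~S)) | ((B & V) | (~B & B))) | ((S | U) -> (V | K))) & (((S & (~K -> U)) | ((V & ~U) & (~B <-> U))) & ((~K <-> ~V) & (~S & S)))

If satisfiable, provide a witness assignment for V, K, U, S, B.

Case S = True: the conjunct ~S is False.
Case S = False: the conjunct S is False.
Both cases fail — unsatisfiable.

Unsatisfiable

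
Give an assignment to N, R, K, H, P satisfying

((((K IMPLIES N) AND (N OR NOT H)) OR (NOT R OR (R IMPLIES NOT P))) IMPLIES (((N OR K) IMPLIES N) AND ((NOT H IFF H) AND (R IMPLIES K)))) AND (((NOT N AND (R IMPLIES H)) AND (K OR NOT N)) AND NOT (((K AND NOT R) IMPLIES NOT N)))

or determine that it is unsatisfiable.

Case N = True: the conjunct NOT N is False.
Case N = False: the conjunct NOT (((K AND NOT R) IMPLIES NOT N)) becomes NOT (((K AND NOT R) IMPLIES True)) = False.
Both cases fail — unsatisfiable.

UNSATISFIABLE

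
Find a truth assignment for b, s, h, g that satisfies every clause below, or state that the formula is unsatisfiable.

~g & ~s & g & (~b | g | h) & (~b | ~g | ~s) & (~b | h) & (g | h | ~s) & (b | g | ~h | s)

The formula is unsatisfiable.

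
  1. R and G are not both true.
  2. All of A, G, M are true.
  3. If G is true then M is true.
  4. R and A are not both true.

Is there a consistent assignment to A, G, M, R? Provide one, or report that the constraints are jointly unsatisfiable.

A = True, G = True, M = True, R = False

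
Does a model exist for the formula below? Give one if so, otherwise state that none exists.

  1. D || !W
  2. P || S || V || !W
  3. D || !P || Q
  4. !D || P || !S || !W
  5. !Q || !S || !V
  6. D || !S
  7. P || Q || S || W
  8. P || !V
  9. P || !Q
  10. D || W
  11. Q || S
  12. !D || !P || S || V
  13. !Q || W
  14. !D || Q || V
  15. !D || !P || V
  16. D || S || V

Try D = False:
  (D || !W) forces W = False.
  clause (D || W) is falsified — backtrack.
So D = True.
Set V = True.
  then (P || !V) forces P = True.
Set S = False.
  then (Q || S) forces Q = True.
  then (!Q || W) forces W = True.
All clauses satisfied.

D = True; V = True; S = False; P = True; Q = True; W = True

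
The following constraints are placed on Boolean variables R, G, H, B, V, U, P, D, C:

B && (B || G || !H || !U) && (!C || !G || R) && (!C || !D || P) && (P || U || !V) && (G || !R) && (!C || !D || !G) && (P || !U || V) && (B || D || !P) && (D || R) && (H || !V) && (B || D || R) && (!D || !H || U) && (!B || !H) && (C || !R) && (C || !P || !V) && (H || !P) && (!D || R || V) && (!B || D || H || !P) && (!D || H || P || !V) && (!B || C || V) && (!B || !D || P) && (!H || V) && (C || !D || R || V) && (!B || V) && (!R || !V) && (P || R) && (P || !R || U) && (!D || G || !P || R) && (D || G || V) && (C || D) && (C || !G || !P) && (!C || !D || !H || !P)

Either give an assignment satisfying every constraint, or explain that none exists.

Unsatisfiable — no assignment works.

Case B = True:
  (!B || !H) forces H = False.
  (H || !V) forces V = False.
  Clause (!B || V) is falsified — contradiction.
Case B = False:
  Clause (B) is falsified — contradiction.
Both cases fail, so the formula is unsatisfiable.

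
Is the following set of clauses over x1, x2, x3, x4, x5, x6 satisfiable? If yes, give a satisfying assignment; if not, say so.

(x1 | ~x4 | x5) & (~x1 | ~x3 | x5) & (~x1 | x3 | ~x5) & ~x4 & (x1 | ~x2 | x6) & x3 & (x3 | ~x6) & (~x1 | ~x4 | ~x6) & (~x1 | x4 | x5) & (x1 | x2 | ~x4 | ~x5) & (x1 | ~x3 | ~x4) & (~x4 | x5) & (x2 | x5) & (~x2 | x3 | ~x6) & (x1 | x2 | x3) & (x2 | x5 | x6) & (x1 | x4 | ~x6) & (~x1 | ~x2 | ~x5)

Unit clause (~x4) forces x4 = False.
Unit clause (x3) forces x3 = True.
Set x1 = True.
  then (~x1 | ~x3 | x5) forces x5 = True.
  then (~x1 | ~x2 | ~x5) forces x2 = False.
Set x6 = True.
All clauses satisfied.

x1=T, x2=F, x3=T, x4=F, x5=T, x6=T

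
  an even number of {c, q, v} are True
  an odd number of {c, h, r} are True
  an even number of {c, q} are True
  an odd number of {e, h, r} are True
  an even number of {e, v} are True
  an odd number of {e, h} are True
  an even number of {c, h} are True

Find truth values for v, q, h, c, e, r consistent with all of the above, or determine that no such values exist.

Unsatisfiable

Adding constraints 2, 4, 6, 7 mod 2: every variable appears an even number of times on the left, so the left side is 0.
But the right sides sum to 1 (mod 2). 0 ≠ 1 — the system is inconsistent.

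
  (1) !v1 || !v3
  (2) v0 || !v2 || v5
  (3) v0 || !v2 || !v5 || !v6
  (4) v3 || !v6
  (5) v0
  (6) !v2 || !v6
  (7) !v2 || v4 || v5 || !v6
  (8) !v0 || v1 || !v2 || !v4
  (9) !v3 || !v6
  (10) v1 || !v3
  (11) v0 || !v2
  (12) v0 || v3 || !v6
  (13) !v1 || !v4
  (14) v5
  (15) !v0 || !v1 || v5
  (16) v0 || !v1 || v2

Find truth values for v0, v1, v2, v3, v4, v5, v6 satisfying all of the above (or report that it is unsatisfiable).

v0=T, v1=T, v2=T, v3=F, v4=F, v5=T, v6=F

Unit clause (v0) forces v0 = True.
Unit clause (v5) forces v5 = True.
Set v1 = True.
  then (!v1 || !v3) forces v3 = False.
  then (v3 || !v6) forces v6 = False.
  then (!v1 || !v4) forces v4 = False.
Set v2 = True.
All clauses satisfied.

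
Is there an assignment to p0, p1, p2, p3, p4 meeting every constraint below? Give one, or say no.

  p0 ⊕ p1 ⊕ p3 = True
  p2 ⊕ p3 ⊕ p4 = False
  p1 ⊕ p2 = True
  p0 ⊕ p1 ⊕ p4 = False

p0 = False, p1 = False, p2 = True, p3 = True, p4 = False

p0 ⊕ p1 ⊕ p3 = F ⊕ F ⊕ T = True ✓
p2 ⊕ p3 ⊕ p4 = T ⊕ T ⊕ F = False ✓
p1 ⊕ p2 = F ⊕ T = True ✓
p0 ⊕ p1 ⊕ p4 = F ⊕ F ⊕ F = False ✓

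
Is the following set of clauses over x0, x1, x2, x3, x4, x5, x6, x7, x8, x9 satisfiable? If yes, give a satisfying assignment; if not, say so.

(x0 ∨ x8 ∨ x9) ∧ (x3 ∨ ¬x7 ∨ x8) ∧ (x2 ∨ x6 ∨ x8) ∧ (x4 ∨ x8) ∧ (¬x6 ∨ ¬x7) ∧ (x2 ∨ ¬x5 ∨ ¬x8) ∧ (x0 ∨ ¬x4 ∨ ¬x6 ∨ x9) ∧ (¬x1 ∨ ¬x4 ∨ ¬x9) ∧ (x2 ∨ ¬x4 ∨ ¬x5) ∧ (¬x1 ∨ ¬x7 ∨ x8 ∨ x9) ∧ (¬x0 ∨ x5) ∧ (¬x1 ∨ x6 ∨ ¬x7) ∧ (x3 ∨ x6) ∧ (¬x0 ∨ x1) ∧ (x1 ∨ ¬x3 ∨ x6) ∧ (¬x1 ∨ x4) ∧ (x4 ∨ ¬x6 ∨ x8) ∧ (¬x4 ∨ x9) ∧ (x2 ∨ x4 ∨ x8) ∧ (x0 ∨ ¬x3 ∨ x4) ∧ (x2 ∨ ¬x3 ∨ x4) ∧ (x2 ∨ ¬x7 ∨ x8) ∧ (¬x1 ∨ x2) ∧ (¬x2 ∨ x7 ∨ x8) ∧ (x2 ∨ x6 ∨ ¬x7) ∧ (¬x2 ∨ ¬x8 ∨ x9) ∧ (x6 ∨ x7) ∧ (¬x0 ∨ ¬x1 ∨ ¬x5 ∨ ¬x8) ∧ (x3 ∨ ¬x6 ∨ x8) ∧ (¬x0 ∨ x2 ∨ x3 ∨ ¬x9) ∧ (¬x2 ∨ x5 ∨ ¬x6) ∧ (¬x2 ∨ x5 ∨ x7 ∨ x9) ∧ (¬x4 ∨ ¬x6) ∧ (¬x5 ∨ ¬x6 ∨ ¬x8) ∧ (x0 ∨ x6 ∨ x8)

x0 = False, x1 = False, x2 = False, x3 = False, x4 = False, x5 = False, x6 = True, x7 = False, x8 = True, x9 = False

Try x0 = True:
  (¬x0 ∨ x5) forces x5 = True.
  (¬x0 ∨ x1) forces x1 = True.
  (¬x1 ∨ x4) forces x4 = True.
  (¬x1 ∨ ¬x4 ∨ ¬x9) forces x9 = False.
  clause (¬x4 ∨ x9) is falsified — backtrack.
So x0 = False.
Set x1 = False.
Set x2 = False.
Set x3 = False.
  then (x3 ∨ x6) forces x6 = True.
  then (x3 ∨ ¬x6 ∨ x8) forces x8 = True.
  then (¬x4 ∨ ¬x6) forces x4 = False.
  then (¬x5 ∨ ¬x6 ∨ ¬x8) forces x5 = False.
  then (¬x6 ∨ ¬x7) forces x7 = False.
Set x9 = False.
All clauses satisfied.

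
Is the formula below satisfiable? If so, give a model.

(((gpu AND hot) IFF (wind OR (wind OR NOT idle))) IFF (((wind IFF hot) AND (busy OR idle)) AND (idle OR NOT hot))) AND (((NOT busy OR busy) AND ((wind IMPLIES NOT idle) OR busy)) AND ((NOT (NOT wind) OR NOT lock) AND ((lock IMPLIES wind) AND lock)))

idle=F, hot=T, wind=T, busy=T, lock=T, gpu=F

  ((gpu AND hot) IFF (wind OR (wind OR NOT idle))) IFF (((wind IFF hot) AND (busy OR idle)) AND (idle OR NOT hot)) = True
    (gpu AND hot) IFF (wind OR (wind OR NOT idle)) = False
      gpu AND hot = False
      wind OR (wind OR NOT idle) = True
        wind OR NOT idle = True
          NOT idle = True
    ((wind IFF hot) AND (busy OR idle)) AND (idle OR NOT hot) = False
      (wind IFF hot) AND (busy OR idle) = True
        wind IFF hot = True
        busy OR idle = True
      idle OR NOT hot = False
        NOT hot = False
  ((NOT busy OR busy) AND ((wind IMPLIES NOT idle) OR busy)) AND ((NOT (NOT wind) OR NOT lock) AND ((lock IMPLIES wind) AND lock)) = True
    (NOT busy OR busy) AND ((wind IMPLIES NOT idle) OR busy) = True
      NOT busy OR busy = True
        NOT busy = False
      (wind IMPLIES NOT idle) OR busy = True
        wind IMPLIES NOT idle = True
          NOT idle = True
    (NOT (NOT wind) OR NOT lock) AND ((lock IMPLIES wind) AND lock) = True
      NOT (NOT wind) OR NOT lock = True
        NOT (NOT wind) = True
          NOT wind = False
        NOT lock = False
      (lock IMPLIES wind) AND lock = True
        lock IMPLIES wind = True
Both conjuncts True, so the formula holds.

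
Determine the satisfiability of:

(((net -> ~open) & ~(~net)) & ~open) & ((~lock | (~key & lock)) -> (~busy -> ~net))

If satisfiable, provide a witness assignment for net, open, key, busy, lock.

net=T, open=F, key=F, busy=T, lock=F

  ((net -> ~open) & ~(~net)) & ~open = True
    (net -> ~open) & ~(~net) = True
      net -> ~open = True
        ~open = True
      ~(~net) = True
        ~net = False
    ~open = True
  (~lock | (~key & lock)) -> (~busy -> ~net) = True
    ~lock | (~key & lock) = True
      ~lock = True
      ~key & lock = False
        ~key = True
    ~busy -> ~net = True
      ~busy = False
      ~net = False
Both conjuncts True, so the formula holds.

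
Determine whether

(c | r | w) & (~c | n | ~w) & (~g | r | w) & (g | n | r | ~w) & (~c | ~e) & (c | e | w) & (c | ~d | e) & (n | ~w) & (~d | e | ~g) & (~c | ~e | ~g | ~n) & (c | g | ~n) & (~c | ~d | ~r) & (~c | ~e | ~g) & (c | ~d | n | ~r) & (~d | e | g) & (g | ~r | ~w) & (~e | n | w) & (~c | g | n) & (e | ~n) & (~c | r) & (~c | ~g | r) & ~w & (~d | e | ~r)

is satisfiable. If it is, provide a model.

r = True; g = True; n = True; e = True; c = False; d = False; w = False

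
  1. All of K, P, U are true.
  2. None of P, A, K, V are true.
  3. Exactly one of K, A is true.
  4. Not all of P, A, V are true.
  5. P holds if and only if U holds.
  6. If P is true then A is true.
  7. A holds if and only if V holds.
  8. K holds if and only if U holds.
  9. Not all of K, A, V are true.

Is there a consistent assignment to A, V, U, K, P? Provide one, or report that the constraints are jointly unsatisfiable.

Unsatisfiable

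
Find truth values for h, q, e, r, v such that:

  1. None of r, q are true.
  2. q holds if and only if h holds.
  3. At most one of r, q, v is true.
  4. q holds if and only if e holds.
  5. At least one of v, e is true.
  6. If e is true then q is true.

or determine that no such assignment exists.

h = False, q = False, e = False, r = False, v = True

  (1) {r, q}: 0 true — none ✓
  (2) q=F, h=F — same ✓
  (3) {r, q, v}: 1 true — at most one ✓
  (4) q=F, e=F — same ✓
  (5) {v, e}: 1 true — at least one ✓
  (6) e=F ⇒ q: vacuous ✓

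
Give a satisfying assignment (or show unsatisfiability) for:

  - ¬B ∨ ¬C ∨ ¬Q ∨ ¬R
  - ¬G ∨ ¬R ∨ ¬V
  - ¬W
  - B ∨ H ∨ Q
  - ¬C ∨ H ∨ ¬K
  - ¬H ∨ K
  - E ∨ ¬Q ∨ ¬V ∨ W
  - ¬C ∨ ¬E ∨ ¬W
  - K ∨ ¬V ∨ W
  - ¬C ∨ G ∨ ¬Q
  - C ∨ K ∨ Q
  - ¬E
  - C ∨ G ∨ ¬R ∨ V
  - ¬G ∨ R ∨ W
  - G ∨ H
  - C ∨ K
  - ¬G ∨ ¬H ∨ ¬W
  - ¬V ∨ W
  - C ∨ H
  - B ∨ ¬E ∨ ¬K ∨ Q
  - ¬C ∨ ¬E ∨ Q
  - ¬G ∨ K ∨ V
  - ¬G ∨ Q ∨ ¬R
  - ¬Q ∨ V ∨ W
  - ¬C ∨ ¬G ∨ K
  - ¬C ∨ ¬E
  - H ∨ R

E = False, W = False, Q = False, V = False, C = True, G = False, H = True, R = True, B = False, K = True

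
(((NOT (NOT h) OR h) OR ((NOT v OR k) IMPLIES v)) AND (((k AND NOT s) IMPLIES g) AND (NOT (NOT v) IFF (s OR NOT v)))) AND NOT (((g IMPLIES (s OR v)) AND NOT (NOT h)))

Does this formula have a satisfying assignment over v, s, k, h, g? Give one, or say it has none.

v = True, s = True, k = False, h = False, g = True

  ((NOT (NOT h) OR h) OR ((NOT v OR k) IMPLIES v)) AND (((k AND NOT s) IMPLIES g) AND (NOT (NOT v) IFF (s OR NOT v))) = True
    (NOT (NOT h) OR h) OR ((NOT v OR k) IMPLIES v) = True
      NOT (NOT h) OR h = False
        NOT (NOT h) = False
          NOT h = True
      (NOT v OR k) IMPLIES v = True
        NOT v OR k = False
          NOT v = False
    ((k AND NOT s) IMPLIES g) AND (NOT (NOT v) IFF (s OR NOT v)) = True
      (k AND NOT s) IMPLIES g = True
        k AND NOT s = False
          NOT s = False
      NOT (NOT v) IFF (s OR NOT v) = True
        NOT (NOT v) = True
          NOT v = False
        s OR NOT v = True
          NOT v = False
  NOT (((g IMPLIES (s OR v)) AND NOT (NOT h))) = True
    (g IMPLIES (s OR v)) AND NOT (NOT h) = False
      g IMPLIES (s OR v) = True
        s OR v = True
      NOT (NOT h) = False
        NOT h = True
Both conjuncts True, so the formula holds.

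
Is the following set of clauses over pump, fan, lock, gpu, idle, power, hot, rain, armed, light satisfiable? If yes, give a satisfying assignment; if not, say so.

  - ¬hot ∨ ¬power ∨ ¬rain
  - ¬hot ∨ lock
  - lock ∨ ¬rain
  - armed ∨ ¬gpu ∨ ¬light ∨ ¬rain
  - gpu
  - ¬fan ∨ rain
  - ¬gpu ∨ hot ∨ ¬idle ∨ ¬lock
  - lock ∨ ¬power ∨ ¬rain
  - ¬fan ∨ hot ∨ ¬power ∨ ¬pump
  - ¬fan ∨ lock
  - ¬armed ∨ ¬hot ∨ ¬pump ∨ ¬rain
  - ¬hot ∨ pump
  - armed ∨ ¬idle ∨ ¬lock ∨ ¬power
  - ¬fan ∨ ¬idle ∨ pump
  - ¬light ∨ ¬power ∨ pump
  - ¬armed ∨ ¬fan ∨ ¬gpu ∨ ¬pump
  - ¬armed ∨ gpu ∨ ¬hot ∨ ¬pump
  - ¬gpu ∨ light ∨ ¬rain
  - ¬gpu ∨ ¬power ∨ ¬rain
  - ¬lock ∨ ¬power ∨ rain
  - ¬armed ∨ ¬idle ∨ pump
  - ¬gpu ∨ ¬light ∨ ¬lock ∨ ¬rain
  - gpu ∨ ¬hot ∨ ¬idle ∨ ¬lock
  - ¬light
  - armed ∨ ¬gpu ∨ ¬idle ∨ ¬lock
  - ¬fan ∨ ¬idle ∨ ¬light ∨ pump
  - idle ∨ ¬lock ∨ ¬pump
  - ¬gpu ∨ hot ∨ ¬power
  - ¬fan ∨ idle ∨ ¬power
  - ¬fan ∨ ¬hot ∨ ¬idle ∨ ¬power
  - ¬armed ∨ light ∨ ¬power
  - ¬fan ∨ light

Unit clause (gpu) forces gpu = True.
Unit clause (¬light) forces light = False.
In (¬fan ∨ light) only ¬fan is left, so fan = False.
In (¬gpu ∨ light ∨ ¬rain) only ¬rain is left, so rain = False.
Set pump = False.
  then (¬hot ∨ pump) forces hot = False.
  then (¬gpu ∨ hot ∨ ¬power) forces power = False.
Set lock = True.
  then (¬gpu ∨ hot ∨ ¬idle ∨ ¬lock) forces idle = False.
Set armed = True.
All clauses satisfied.

pump: False, fan: False, lock: True, gpu: True, idle: False, power: False, hot: False, rain: False, armed: True, light: False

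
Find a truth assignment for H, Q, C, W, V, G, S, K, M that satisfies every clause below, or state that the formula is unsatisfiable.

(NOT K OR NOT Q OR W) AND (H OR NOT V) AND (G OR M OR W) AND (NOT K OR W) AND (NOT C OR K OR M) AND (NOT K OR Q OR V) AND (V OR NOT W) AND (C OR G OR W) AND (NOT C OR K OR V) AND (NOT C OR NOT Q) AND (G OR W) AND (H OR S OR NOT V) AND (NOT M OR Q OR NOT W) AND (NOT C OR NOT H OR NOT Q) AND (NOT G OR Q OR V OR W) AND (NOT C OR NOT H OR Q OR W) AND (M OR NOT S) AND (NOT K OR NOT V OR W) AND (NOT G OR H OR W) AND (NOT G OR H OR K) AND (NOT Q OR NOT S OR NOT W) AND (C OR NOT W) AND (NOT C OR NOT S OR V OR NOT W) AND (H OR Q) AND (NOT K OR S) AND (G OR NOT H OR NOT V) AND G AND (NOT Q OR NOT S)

Unit clause (G) forces G = True.
Try H = False:
  (H OR NOT V) forces V = False.
  (V OR NOT W) forces W = False.
  clause (NOT G OR H OR W) is falsified — backtrack.
So H = True.
Set Q = True.
  then (NOT C OR NOT Q) forces C = False.
  then (C OR NOT W) forces W = False.
  then (NOT Q OR NOT S) forces S = False.
  then (NOT K OR NOT Q OR W) forces K = False.
Set V = True.
Set M = True.
All clauses satisfied.

H=T, Q=T, C=F, W=F, V=T, G=T, S=F, K=F, M=T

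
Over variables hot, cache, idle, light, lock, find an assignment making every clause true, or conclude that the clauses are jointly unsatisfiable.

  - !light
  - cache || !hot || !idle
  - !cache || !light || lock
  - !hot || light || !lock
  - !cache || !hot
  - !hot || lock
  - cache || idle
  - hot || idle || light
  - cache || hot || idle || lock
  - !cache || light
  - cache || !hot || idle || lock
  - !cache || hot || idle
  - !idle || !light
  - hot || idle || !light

hot = False; cache = False; idle = True; light = False; lock = True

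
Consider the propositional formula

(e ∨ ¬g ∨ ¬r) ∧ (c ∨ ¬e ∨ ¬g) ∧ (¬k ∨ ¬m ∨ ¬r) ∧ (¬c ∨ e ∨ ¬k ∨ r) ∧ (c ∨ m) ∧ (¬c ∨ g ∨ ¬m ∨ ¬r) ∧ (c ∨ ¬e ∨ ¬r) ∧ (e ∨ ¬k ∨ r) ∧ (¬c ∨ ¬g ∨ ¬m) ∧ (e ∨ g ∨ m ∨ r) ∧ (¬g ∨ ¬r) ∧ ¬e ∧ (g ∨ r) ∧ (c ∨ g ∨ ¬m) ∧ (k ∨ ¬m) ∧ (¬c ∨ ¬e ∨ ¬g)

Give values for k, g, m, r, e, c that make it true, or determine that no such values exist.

k = False, g = False, m = False, r = True, e = False, c = True

Unit clause (¬e) forces e = False.
Set k = False.
  then (k ∨ ¬m) forces m = False.
  then (c ∨ m) forces c = True.
Set g = False.
  then (e ∨ g ∨ m ∨ r) forces r = True.
All clauses satisfied.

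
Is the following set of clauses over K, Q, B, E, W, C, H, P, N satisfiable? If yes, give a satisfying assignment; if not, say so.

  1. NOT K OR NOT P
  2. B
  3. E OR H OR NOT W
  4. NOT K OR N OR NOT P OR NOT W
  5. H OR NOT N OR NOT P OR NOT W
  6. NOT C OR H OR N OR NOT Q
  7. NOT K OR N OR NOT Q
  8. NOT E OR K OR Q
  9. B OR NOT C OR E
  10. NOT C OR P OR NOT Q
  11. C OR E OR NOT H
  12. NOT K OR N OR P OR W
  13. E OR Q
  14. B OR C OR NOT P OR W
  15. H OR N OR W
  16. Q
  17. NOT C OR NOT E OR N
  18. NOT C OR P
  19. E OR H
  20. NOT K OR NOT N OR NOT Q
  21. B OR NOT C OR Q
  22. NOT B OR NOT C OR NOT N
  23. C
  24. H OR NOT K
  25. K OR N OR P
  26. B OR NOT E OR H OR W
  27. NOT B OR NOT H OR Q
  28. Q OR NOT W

K: False; Q: True; B: True; E: False; W: False; C: True; H: True; P: True; N: False

Unit clause (B) forces B = True.
Unit clause (Q) forces Q = True.
Unit clause (C) forces C = True.
In (NOT C OR P OR NOT Q) only P is left, so P = True.
In (NOT B OR NOT C OR NOT N) only NOT N is left, so N = False.
In (NOT K OR NOT P) only NOT K is left, so K = False.
In (NOT C OR H OR N OR NOT Q) only H is left, so H = True.
In (NOT C OR NOT E OR N) only NOT E is left, so E = False.
Set W = False.
All clauses satisfied.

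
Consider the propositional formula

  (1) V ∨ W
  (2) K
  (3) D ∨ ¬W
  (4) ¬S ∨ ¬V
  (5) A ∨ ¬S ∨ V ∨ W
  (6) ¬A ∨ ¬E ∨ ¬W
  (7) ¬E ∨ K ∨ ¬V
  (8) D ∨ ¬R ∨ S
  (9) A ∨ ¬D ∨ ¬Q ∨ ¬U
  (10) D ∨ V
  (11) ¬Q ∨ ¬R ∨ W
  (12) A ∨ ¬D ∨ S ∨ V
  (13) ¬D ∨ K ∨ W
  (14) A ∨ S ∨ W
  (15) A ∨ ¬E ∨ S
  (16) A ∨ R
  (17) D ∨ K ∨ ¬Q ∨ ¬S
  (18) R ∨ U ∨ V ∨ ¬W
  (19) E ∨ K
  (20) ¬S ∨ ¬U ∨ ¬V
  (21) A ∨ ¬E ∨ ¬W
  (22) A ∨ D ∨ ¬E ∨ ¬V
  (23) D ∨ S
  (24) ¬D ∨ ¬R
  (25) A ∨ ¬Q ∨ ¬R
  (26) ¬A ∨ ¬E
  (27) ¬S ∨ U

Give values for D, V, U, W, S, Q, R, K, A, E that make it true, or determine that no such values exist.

D = True, V = False, U = True, W = True, S = True, Q = True, R = False, K = True, A = True, E = False

Unit clause (K) forces K = True.
Try D = False:
  (D ∨ ¬W) forces W = False.
  (V ∨ W) forces V = True.
  (¬S ∨ ¬V) forces S = False.
  clause (D ∨ S) is falsified — backtrack.
So D = True.
  then (¬D ∨ ¬R) forces R = False.
  then (A ∨ R) forces A = True.
  then (¬A ∨ ¬E) forces E = False.
Set V = False.
  then (V ∨ W) forces W = True.
  then (R ∨ U ∨ V ∨ ¬W) forces U = True.
Set S = True.
Set Q = True.
All clauses satisfied.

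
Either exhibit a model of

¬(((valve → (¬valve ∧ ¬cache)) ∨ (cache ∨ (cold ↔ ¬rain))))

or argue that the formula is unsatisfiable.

valve = True, rain = False, cold = False, cache = False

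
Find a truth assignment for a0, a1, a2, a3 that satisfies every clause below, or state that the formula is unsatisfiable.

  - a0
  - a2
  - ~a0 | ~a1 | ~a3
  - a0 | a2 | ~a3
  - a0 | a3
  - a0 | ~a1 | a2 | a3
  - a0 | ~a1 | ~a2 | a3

a0 = True, a1 = False, a2 = True, a3 = True

Unit clause (a0) forces a0 = True.
Unit clause (a2) forces a2 = True.
Set a1 = False.
Set a3 = True.
All clauses satisfied.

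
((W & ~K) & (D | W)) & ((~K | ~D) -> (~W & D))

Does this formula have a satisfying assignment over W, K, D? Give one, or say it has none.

Unsatisfiable — no assignment works.

Case W = True: the formula simplifies to ~K & ~((~K | ~D)).
  K = True: the conjunct ~K is False.
  K = False: the conjunct ~((~K | ~D)) becomes ~((True | ~D)) = False.
Case W = False: the conjunct W is False.
Both cases fail — unsatisfiable.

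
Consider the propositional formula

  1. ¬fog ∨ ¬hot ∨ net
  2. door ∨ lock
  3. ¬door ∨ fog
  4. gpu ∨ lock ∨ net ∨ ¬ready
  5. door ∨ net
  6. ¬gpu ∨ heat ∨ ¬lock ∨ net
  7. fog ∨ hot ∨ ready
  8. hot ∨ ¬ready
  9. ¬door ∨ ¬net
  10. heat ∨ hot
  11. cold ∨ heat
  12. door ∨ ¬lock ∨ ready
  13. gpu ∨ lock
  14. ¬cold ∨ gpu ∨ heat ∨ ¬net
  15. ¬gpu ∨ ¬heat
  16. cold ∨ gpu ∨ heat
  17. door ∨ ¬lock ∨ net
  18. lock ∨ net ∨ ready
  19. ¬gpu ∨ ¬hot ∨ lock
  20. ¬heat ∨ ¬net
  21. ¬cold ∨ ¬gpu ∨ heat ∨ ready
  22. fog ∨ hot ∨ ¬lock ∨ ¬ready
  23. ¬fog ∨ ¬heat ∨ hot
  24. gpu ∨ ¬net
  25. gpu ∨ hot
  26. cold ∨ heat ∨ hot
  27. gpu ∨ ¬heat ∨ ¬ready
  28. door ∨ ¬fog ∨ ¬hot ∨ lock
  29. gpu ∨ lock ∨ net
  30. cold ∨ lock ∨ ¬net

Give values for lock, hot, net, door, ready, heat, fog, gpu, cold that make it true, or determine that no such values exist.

Set lock = True.
Set hot = True.
Set net = True.
  then (¬door ∨ ¬net) forces door = False.
  then (door ∨ ¬lock ∨ ready) forces ready = True.
  then (¬heat ∨ ¬net) forces heat = False.
  then (gpu ∨ ¬net) forces gpu = True.
  then (cold ∨ heat) forces cold = True.
Set fog = False.
All clauses satisfied.

lock=T; hot=T; net=T; door=F; ready=T; heat=F; fog=F; gpu=T; cold=T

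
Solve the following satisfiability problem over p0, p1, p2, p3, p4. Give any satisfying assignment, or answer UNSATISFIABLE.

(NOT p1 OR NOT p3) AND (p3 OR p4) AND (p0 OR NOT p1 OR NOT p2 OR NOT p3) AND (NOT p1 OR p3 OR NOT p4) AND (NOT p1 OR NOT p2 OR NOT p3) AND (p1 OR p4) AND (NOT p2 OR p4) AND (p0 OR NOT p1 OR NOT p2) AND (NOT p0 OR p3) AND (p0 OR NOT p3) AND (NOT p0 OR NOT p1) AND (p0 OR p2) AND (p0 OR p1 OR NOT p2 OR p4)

Set p0 = True.
  then (NOT p0 OR p3) forces p3 = True.
  then (NOT p0 OR NOT p1) forces p1 = False.
  then (p1 OR p4) forces p4 = True.
Set p2 = False.
All clauses satisfied.

p0 = True; p1 = False; p2 = False; p3 = True; p4 = True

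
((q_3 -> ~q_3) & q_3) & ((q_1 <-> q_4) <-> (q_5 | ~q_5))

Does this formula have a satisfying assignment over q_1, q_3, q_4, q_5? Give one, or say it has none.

Case q_3 = True: the conjunct q_3 -> ~q_3 becomes True -> ~True = False.
Case q_3 = False: the conjunct q_3 is False.
Both cases fail — unsatisfiable.

Unsatisfiable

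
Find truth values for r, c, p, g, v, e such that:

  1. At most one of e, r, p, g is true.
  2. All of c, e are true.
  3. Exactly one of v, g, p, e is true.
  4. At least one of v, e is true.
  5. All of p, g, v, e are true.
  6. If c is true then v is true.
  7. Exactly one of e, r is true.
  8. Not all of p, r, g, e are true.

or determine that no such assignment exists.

Case p = True:
  (1) with p=T forces e = False.
  Constraint (2) is violated (e=F) — contradiction.
Case p = False:
  Constraint (5) is violated (p=F) — contradiction.
Both cases fail — unsatisfiable.

The formula is unsatisfiable.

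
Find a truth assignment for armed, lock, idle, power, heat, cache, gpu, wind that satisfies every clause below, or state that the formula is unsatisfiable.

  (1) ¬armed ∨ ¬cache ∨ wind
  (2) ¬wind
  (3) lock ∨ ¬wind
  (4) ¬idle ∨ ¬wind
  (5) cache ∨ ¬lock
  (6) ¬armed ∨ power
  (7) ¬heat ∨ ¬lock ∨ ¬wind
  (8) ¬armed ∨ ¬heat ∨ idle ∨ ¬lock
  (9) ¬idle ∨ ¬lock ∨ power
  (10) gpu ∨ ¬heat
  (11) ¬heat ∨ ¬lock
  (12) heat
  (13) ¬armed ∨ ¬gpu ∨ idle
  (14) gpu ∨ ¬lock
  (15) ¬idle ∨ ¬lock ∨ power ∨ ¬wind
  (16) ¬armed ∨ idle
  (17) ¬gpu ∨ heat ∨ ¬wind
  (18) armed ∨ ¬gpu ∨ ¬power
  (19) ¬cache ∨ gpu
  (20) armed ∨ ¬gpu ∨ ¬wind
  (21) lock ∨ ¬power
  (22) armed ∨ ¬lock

armed=F, lock=F, idle=T, power=F, heat=T, cache=F, gpu=T, wind=F

Unit clause (¬wind) forces wind = False.
Unit clause (heat) forces heat = True.
In (gpu ∨ ¬heat) only gpu is left, so gpu = True.
In (¬heat ∨ ¬lock) only ¬lock is left, so lock = False.
In (lock ∨ ¬power) only ¬power is left, so power = False.
In (¬armed ∨ power) only ¬armed is left, so armed = False.
Set idle = True.
Set cache = False.
All clauses satisfied.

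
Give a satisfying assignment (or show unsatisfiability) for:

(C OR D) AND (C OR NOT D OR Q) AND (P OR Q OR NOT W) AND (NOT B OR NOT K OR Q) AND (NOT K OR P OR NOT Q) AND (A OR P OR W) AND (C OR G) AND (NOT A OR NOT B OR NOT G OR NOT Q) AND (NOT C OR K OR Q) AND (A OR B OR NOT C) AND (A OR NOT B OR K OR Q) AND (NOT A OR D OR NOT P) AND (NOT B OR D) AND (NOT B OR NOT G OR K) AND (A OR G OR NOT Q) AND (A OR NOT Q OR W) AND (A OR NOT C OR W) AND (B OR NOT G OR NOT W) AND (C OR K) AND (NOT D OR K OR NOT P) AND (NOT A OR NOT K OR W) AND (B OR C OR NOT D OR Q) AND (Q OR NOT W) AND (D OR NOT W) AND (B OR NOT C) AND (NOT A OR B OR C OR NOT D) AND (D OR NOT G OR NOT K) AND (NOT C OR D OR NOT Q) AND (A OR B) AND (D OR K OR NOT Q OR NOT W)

B=T, G=F, D=T, A=T, P=T, Q=T, C=T, K=T, W=T

Set B = True.
  then (NOT B OR D) forces D = True.
Set G = False.
  then (C OR G) forces C = True.
Try A = False:
  (A OR G OR NOT Q) forces Q = False.
  (NOT B OR NOT K OR Q) forces K = False.
  clause (NOT C OR K OR Q) is falsified — backtrack.
So A = True.
Set P = True.
  then (NOT D OR K OR NOT P) forces K = True.
  then (NOT A OR NOT K OR W) forces W = True.
  then (Q OR NOT W) forces Q = True.
All clauses satisfied.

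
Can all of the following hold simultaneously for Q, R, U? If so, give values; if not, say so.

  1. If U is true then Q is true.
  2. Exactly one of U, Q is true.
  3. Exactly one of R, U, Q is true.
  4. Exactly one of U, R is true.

Case U = True:
  (1) with U=T forces Q = True.
  Constraint (2) is violated (U=T, Q=T) — contradiction.
Case U = False:
  (2) with U=F forces Q = True.
  (3) with Q=T forces R = False.
  Constraint (4) is violated (U=F, R=F) — contradiction.
Both cases fail — unsatisfiable.

No satisfying assignment exists.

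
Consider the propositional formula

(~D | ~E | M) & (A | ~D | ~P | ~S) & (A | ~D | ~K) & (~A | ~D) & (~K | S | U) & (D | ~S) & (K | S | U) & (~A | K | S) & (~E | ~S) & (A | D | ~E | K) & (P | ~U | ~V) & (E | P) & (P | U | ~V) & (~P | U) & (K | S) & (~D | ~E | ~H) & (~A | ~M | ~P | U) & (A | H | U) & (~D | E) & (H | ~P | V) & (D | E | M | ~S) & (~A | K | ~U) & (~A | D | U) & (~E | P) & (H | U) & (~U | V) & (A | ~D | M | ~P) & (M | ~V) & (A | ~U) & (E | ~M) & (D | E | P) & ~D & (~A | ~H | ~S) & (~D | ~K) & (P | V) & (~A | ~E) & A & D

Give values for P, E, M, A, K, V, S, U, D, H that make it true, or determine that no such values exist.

UNSATISFIABLE

Case D = True:
  Clause (~D) is falsified — contradiction.
Case D = False:
  Clause (D) is falsified — contradiction.
Both cases fail, so the formula is unsatisfiable.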